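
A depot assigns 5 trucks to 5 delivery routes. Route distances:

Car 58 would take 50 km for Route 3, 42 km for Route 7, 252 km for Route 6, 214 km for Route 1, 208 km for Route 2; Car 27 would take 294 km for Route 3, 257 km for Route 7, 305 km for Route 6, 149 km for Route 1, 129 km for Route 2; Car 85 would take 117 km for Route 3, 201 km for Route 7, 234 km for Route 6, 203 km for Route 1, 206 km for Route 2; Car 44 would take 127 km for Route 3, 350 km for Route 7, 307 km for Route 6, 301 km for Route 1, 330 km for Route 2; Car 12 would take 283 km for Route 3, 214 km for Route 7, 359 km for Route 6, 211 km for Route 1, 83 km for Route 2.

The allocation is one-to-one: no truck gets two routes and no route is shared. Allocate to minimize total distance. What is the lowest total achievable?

Optimal: Car 58→Route 7 (42 km), Car 27→Route 1 (149 km), Car 85→Route 6 (234 km), Car 44→Route 3 (127 km), Car 12→Route 2 (83 km) — total 42+149+234+127+83 = 635 km.
Row-greedy (each truck in turn takes its cheapest remaining route) gives 948 km, worse by 313.
Checked against all permutations: 635 km is optimal.

Minimum total: 635 km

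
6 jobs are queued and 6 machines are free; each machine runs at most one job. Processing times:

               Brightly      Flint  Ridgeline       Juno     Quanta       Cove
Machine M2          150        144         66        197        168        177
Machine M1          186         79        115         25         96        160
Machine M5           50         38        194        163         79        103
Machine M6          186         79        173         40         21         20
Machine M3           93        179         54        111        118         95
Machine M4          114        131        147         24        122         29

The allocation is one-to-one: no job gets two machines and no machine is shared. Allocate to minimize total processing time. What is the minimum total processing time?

Minimum total: 272 min

Optimal: Brightly→Machine M3 (93 min), Flint→Machine M5 (38 min), Ridgeline→Machine M2 (66 min), Juno→Machine M1 (25 min), Quanta→Machine M6 (21 min), Cove→Machine M4 (29 min) — total 93+38+66+25+21+29 = 272 min.
Row-greedy (each job in turn takes its cheapest remaining machine) gives 405 min, worse by 133.
Swapping Ridgeline↔Quanta (Ridgeline→Machine M6 173 min, Quanta→Machine M2 168 min) adds 254.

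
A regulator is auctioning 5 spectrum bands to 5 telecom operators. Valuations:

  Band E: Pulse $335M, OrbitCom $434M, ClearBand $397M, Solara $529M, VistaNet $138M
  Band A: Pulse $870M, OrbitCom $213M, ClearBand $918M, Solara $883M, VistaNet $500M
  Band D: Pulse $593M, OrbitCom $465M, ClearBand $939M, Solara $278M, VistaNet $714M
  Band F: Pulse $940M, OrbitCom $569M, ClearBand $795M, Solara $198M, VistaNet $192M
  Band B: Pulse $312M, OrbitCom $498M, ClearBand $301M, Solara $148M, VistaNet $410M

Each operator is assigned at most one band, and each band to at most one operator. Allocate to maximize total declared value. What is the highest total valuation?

Optimal: Pulse→Band F ($940M), OrbitCom→Band E ($434M), ClearBand→Band D ($939M), Solara→Band A ($883M), VistaNet→Band B ($410M) — total 940+434+939+883+410 = $3606M.
Swapping ClearBand↔Solara (ClearBand→Band A $918M, Solara→Band D $278M) loses 626.
Checked against all permutations: $3606M is optimal.

Max total: $3606M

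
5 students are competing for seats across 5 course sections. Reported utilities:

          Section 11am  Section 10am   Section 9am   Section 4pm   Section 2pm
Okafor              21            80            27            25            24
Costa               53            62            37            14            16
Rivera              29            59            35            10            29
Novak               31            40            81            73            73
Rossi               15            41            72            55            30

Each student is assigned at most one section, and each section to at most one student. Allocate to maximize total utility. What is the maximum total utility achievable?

Optimal: Okafor→Section 10am (80 points), Costa→Section 11am (53 points), Rivera→Section 2pm (29 points), Novak→Section 4pm (73 points), Rossi→Section 9am (72 points) — total 80+53+29+73+72 = 307 points.
Max-entry greedy (repeatedly take the single best remaining cell) gives 298 points, worse by 9.

Max total: 307 points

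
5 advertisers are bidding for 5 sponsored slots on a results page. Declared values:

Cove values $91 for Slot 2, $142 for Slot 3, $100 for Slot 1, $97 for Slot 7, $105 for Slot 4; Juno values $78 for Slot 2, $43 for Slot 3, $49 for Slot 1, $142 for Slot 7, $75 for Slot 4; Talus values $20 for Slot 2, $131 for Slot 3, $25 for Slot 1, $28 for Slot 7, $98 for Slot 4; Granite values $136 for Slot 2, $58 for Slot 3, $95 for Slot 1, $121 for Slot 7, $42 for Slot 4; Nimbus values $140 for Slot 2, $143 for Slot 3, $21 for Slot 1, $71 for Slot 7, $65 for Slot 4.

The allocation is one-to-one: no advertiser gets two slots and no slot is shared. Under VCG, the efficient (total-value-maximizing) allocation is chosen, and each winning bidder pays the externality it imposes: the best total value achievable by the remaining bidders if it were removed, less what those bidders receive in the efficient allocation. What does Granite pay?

Granite pays $39.

Efficient allocation: Cove→Slot 1 ($100), Juno→Slot 7 ($142), Talus→Slot 4 ($98), Granite→Slot 2 ($136), Nimbus→Slot 3 ($143); total welfare W = $619.
Granite receives Slot 2 at value $136, so the others get W − 136 = $483.
Without Granite: best allocation of the remaining 4 bidders over all 5 slots is Cove→Slot 3 ($142), Juno→Slot 7 ($142), Talus→Slot 4 ($98), Nimbus→Slot 2 ($140), total $522.
VCG payment = (others' best without Granite) − (others' welfare with Granite) = 522 − 483 = $39.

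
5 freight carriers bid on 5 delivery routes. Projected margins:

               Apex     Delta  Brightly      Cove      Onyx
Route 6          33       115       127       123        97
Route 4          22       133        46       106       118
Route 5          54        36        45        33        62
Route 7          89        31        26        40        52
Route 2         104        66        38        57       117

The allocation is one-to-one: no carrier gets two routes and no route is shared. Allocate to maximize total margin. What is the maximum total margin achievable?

Max total: $507k

This is the linear assignment problem.
Optimal: Apex→Route 7 ($89k), Delta→Route 4 ($133k), Brightly→Route 5 ($45k), Cove→Route 6 ($123k), Onyx→Route 2 ($117k) — total 89+133+45+123+117 = $507k.
Row-greedy (each carrier in turn takes its best remaining route) gives $466k, worse by 41.
Next-best assignment: Apex→Route 7, Delta→Route 4, Brightly→Route 6, Cove→Route 5, Onyx→Route 2 = $499k.
Checked against all permutations: $507k is optimal.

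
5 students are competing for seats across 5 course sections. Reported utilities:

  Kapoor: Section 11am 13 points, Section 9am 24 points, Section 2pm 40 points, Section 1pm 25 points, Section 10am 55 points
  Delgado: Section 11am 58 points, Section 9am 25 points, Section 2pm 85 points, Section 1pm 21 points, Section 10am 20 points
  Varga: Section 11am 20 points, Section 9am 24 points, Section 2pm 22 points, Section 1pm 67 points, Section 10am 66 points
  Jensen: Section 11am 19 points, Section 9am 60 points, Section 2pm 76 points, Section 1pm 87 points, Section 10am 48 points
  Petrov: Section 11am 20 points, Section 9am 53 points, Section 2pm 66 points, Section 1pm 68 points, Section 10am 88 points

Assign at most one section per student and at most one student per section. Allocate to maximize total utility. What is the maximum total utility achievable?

Max total: 313 points

Optimal: Kapoor→Section 11am (13 points), Delgado→Section 2pm (85 points), Varga→Section 1pm (67 points), Jensen→Section 9am (60 points), Petrov→Section 10am (88 points) — total 13+85+67+60+88 = 313 points.
Row-greedy (each student in turn takes its best remaining section) gives 287 points, worse by 26.
Checked against all permutations: 313 points is optimal.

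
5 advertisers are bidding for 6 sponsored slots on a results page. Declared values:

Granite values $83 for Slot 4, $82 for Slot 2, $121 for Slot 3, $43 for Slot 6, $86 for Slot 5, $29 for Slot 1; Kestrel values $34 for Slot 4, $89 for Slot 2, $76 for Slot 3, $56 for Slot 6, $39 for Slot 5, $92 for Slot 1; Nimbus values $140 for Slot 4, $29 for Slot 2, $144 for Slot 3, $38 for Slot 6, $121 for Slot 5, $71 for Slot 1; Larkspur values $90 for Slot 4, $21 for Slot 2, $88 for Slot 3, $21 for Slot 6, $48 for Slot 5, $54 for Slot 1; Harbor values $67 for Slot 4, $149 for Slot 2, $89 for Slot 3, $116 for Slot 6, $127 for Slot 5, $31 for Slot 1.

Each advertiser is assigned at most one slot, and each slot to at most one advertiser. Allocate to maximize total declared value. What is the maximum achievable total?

Treat this as an assignment problem: match each advertiser to one slot.
Optimal: Granite→Slot 3 ($121), Kestrel→Slot 1 ($92), Nimbus→Slot 5 ($121), Larkspur→Slot 4 ($90), Harbor→Slot 2 ($149) — total 121+92+121+90+149 = $573.
Column-greedy (each slot in turn goes to its best remaining advertiser) gives $514, worse by 59.
Swapping Granite↔Kestrel (Granite→Slot 1 $29, Kestrel→Slot 3 $76) loses 108.
Checked against all permutations: $573 is optimal.

Max total: $573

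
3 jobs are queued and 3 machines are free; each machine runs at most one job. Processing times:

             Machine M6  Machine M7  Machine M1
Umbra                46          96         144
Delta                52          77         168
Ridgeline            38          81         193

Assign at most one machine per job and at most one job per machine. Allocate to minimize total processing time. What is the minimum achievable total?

Min total: 259 min

Treat this as an assignment problem: match each job to one machine.
Optimal: Umbra→Machine M1 (144 min), Delta→Machine M7 (77 min), Ridgeline→Machine M6 (38 min) — total 144+77+38 = 259 min.
Row-greedy (each job in turn takes its cheapest remaining machine) gives 316 min, worse by 57.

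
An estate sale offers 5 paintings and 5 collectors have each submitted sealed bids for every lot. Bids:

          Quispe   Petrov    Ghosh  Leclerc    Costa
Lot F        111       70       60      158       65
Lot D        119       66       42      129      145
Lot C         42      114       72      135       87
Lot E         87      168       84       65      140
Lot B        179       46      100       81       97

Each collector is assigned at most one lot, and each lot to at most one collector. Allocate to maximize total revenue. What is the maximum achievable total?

Max total: $722

This is the linear assignment problem.
Optimal: Quispe→Lot B ($179), Petrov→Lot E ($168), Ghosh→Lot C ($72), Leclerc→Lot F ($158), Costa→Lot D ($145) — total 179+168+72+158+145 = $722.
Column-greedy (each lot in turn goes to its best remaining collector) gives $604, worse by 118.
Swapping Leclerc↔Quispe (Leclerc→Lot B $81, Quispe→Lot F $111) loses 145.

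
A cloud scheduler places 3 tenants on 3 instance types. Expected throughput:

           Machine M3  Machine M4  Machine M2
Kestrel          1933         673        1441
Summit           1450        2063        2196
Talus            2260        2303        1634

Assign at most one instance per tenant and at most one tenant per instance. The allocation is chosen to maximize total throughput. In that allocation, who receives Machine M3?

Kestrel receives Machine M3.

Optimal: Kestrel→Machine M3 (1933 ops/s), Summit→Machine M2 (2196 ops/s), Talus→Machine M4 (2303 ops/s) — total 1933+2196+2303 = 6432 ops/s.
Column-greedy (each instance in turn goes to its best remaining tenant) gives 5764 ops/s, worse by 668.
No other one-to-one assignment exceeds 6432 ops/s.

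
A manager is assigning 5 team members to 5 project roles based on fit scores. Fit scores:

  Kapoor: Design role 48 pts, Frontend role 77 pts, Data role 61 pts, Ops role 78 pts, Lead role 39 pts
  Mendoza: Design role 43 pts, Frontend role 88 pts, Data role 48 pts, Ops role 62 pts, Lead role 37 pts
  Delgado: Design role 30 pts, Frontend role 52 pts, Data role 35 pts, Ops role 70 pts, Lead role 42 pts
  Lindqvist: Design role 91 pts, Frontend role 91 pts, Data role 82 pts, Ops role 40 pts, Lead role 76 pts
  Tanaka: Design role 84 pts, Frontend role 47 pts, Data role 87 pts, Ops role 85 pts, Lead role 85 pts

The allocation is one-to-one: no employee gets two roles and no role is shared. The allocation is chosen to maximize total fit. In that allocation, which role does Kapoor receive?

This is a one-to-one assignment (maximum-weight bipartite matching).
Optimal: Kapoor→Data role (61 pts), Mendoza→Frontend role (88 pts), Delgado→Ops role (70 pts), Lindqvist→Design role (91 pts), Tanaka→Lead role (85 pts) — total 61+88+70+91+85 = 395 pts.
Max-entry greedy (repeatedly take the single best remaining cell) gives 386 pts, worse by 9.
Next-best assignment: Kapoor→Ops role, Mendoza→Frontend role, Delgado→Lead role, Lindqvist→Design role, Tanaka→Data role = 386 pts.
Kapoor's own top role is Ops role (78 pts), but forcing Kapoor→Ops role and reassigning the rest optimally gives only 386 pts — worse by 9.

Kapoor receives Data role.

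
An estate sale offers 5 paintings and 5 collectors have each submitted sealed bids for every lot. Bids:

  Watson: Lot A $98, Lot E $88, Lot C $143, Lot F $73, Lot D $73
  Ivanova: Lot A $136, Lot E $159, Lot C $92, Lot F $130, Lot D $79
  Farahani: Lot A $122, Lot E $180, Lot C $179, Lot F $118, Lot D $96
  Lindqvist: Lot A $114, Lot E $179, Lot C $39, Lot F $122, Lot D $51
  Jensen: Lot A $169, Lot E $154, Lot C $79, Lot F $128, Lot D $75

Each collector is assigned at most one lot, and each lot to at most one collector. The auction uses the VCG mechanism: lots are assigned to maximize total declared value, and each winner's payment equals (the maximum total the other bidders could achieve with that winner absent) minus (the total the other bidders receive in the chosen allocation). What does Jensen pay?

Efficient allocation: Watson→Lot D ($73), Ivanova→Lot F ($130), Farahani→Lot C ($179), Lindqvist→Lot E ($179), Jensen→Lot A ($169); total welfare W = $730.
Jensen receives Lot A at value $169, so the others get W − 169 = $561.
Without Jensen: best allocation of the remaining 4 bidders over all 5 lots is Watson→Lot A ($98), Ivanova→Lot F ($130), Farahani→Lot C ($179), Lindqvist→Lot E ($179), total $586.
VCG payment = (others' best without Jensen) − (others' welfare with Jensen) = 586 − 561 = $25.

Jensen pays $25.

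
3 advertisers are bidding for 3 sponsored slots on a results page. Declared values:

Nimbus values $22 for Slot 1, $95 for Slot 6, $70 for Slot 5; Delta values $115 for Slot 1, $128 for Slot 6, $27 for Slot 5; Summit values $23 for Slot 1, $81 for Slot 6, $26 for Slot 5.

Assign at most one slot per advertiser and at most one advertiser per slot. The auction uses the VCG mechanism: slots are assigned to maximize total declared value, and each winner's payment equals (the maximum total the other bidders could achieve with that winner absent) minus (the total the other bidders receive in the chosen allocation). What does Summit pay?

Efficient allocation: Nimbus→Slot 5 ($70), Delta→Slot 1 ($115), Summit→Slot 6 ($81); total welfare W = $266.
Summit receives Slot 6 at value $81, so the others get W − 81 = $185.
Without Summit: best allocation of the remaining 2 bidders over all 3 slots is Nimbus→Slot 6 ($95), Delta→Slot 1 ($115), total $210.
VCG payment = (others' best without Summit) − (others' welfare with Summit) = 210 − 185 = $25.

Summit pays $25.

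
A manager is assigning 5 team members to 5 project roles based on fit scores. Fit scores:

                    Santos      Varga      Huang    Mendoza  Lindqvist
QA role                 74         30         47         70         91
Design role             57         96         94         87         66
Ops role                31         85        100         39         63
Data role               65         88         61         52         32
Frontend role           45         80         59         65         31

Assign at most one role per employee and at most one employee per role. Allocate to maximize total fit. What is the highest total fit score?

Optimal: Santos→Data role (65 pts), Varga→Frontend role (80 pts), Huang→Ops role (100 pts), Mendoza→Design role (87 pts), Lindqvist→QA role (91 pts) — total 65+80+100+87+91 = 423 pts.
Row-greedy (each employee in turn takes its best remaining role) gives 367 pts, worse by 56.
Next-best assignment: Santos→Data role, Varga→Design role, Huang→Ops role, Mendoza→Frontend role, Lindqvist→QA role = 417 pts.
Every other assignment is strictly worse.

Maximum total: 423 pts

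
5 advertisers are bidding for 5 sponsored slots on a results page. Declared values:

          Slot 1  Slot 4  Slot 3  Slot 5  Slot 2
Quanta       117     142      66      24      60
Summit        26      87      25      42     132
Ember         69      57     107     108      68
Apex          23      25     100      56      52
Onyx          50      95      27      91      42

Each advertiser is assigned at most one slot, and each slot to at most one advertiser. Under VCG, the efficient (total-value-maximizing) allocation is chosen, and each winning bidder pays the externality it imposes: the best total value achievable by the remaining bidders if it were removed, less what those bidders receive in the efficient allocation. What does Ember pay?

Efficient allocation: Quanta→Slot 1 ($117), Summit→Slot 2 ($132), Ember→Slot 5 ($108), Apex→Slot 3 ($100), Onyx→Slot 4 ($95); total welfare W = $552.
Ember receives Slot 5 at value $108, so the others get W − 108 = $444.
Without Ember: best allocation of the remaining 4 bidders over all 5 slots is Quanta→Slot 4 ($142), Summit→Slot 2 ($132), Apex→Slot 3 ($100), Onyx→Slot 5 ($91), total $465.
VCG payment = (others' best without Ember) − (others' welfare with Ember) = 465 − 444 = $21.

Ember pays $21.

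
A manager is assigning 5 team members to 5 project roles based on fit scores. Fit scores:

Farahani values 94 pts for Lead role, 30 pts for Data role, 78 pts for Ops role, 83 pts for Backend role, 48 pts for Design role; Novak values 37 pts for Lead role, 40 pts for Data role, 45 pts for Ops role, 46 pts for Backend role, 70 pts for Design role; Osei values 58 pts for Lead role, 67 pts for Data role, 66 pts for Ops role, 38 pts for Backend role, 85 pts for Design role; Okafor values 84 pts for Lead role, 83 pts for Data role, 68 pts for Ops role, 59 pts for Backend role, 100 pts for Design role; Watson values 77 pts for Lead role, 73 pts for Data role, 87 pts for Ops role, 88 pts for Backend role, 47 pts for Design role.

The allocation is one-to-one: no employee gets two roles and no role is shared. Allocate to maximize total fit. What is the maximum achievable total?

This is the linear assignment problem.
Optimal: Farahani→Lead role (94 pts), Novak→Design role (70 pts), Osei→Ops role (66 pts), Okafor→Data role (83 pts), Watson→Backend role (88 pts) — total 94+70+66+83+88 = 401 pts.

Max total: 401 pts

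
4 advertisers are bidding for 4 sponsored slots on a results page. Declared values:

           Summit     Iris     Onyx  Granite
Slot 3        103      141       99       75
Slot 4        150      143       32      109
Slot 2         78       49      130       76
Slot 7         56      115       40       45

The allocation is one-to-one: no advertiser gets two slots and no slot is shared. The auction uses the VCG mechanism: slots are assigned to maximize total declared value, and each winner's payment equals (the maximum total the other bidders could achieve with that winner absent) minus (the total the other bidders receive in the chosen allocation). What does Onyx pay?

Efficient allocation: Summit→Slot 4 ($150), Iris→Slot 7 ($115), Onyx→Slot 2 ($130), Granite→Slot 3 ($75); total welfare W = $470.
Onyx receives Slot 2 at value $130, so the others get W − 130 = $340.
Without Onyx: best allocation of the remaining 3 bidders over all 4 slots is Summit→Slot 4 ($150), Iris→Slot 3 ($141), Granite→Slot 2 ($76), total $367.
VCG payment = (others' best without Onyx) − (others' welfare with Onyx) = 367 − 340 = $27.

Onyx pays $27.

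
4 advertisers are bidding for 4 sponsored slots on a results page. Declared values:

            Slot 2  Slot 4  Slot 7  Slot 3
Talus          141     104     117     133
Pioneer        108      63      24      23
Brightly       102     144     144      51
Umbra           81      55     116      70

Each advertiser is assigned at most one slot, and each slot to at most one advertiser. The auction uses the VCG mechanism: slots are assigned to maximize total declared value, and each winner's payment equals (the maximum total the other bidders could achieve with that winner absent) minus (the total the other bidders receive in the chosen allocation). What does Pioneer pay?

Efficient allocation: Talus→Slot 3 ($133), Pioneer→Slot 2 ($108), Brightly→Slot 4 ($144), Umbra→Slot 7 ($116); total welfare W = $501.
Pioneer receives Slot 2 at value $108, so the others get W − 108 = $393.
Without Pioneer: best allocation of the remaining 3 bidders over all 4 slots is Talus→Slot 2 ($141), Brightly→Slot 4 ($144), Umbra→Slot 7 ($116), total $401.
VCG payment = (others' best without Pioneer) − (others' welfare with Pioneer) = 401 − 393 = $8.

Pioneer pays $8.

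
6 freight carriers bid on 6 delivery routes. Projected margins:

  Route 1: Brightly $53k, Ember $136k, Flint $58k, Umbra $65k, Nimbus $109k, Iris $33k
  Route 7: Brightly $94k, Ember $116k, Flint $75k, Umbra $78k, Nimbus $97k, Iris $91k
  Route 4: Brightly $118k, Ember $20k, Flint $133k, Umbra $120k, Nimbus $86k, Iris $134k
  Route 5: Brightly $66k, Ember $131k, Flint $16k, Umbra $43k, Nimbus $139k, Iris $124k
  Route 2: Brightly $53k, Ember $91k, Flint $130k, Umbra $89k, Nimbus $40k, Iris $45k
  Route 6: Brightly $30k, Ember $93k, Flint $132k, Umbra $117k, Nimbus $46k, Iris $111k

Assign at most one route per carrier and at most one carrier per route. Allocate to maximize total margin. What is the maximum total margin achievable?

Optimal: Brightly→Route 7 ($94k), Ember→Route 1 ($136k), Flint→Route 2 ($130k), Umbra→Route 6 ($117k), Nimbus→Route 5 ($139k), Iris→Route 4 ($134k) — total 94+136+130+117+139+134 = $750k.
Column-greedy (each route in turn goes to its best remaining carrier) gives $680k, worse by 70.

Maximum total: $750k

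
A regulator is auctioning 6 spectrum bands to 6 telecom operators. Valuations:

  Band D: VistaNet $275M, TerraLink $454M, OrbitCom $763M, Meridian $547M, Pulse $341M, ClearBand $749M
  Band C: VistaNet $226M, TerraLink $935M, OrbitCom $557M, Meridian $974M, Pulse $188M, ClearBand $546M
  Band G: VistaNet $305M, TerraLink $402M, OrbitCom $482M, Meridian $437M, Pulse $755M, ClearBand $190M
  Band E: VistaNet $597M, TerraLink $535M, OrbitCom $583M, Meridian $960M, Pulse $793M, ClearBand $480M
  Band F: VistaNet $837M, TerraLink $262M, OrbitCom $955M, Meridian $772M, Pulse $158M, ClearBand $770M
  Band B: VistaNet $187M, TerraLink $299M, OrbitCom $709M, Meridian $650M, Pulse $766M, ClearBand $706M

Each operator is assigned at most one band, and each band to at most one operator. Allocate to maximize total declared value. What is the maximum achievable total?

This is a one-to-one assignment (maximum-weight bipartite matching).
Optimal: VistaNet→Band F ($837M), TerraLink→Band C ($935M), OrbitCom→Band D ($763M), Meridian→Band E ($960M), Pulse→Band G ($755M), ClearBand→Band B ($706M) — total 837+935+763+960+755+706 = $4956M.
Max-entry greedy (repeatedly take the single best remaining cell) gives $4060M, worse by 896.
Swapping VistaNet↔Meridian (VistaNet→Band E $597M, Meridian→Band F $772M) loses 428.
Every other assignment is strictly worse.

Maximum total: $4956M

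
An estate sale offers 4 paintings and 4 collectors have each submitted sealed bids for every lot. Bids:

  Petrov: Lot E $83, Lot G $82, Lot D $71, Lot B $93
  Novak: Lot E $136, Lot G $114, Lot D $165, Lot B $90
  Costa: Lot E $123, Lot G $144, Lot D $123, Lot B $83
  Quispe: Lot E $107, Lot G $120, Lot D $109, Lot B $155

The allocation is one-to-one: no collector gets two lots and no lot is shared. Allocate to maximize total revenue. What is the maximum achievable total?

This is a one-to-one assignment (maximum-weight bipartite matching).
Optimal: Petrov→Lot E ($83), Novak→Lot D ($165), Costa→Lot G ($144), Quispe→Lot B ($155) — total 83+165+144+155 = $547.
Row-greedy (each collector in turn takes its best remaining lot) gives $509, worse by 38.

Max total: $547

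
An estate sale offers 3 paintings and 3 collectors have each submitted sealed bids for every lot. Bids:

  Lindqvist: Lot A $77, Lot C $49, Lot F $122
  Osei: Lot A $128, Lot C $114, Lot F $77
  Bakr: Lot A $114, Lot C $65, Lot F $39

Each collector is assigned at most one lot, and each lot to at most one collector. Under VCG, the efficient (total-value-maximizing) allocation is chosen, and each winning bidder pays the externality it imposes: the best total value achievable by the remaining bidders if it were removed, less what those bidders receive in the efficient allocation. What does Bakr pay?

Bakr pays $14.

Efficient allocation: Lindqvist→Lot F ($122), Osei→Lot C ($114), Bakr→Lot A ($114); total welfare W = $350.
Bakr receives Lot A at value $114, so the others get W − 114 = $236.
Without Bakr: best allocation of the remaining 2 bidders over all 3 lots is Lindqvist→Lot F ($122), Osei→Lot A ($128), total $250.
VCG payment = (others' best without Bakr) − (others' welfare with Bakr) = 250 − 236 = $14.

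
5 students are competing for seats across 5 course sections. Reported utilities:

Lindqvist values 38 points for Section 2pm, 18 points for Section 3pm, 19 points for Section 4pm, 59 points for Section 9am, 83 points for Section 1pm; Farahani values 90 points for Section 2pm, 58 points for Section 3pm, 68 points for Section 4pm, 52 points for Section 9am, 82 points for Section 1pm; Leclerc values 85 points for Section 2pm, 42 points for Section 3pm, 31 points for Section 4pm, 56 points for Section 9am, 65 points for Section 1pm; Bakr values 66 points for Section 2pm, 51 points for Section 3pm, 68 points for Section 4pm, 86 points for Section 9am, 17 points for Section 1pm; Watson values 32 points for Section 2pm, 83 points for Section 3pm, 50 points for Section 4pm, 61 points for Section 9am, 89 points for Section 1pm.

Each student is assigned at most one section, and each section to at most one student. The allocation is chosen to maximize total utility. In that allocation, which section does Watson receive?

Watson receives Section 3pm.

Treat this as an assignment problem: match each student to one section.
Optimal: Lindqvist→Section 1pm (83 points), Farahani→Section 4pm (68 points), Leclerc→Section 2pm (85 points), Bakr→Section 9am (86 points), Watson→Section 3pm (83 points) — total 83+68+85+86+83 = 405 points.
Checked against all permutations: 405 points is optimal.
Watson's own top section is Section 1pm (89 points), but forcing Watson→Section 1pm and reassigning the rest optimally gives only 359 points — worse by 46.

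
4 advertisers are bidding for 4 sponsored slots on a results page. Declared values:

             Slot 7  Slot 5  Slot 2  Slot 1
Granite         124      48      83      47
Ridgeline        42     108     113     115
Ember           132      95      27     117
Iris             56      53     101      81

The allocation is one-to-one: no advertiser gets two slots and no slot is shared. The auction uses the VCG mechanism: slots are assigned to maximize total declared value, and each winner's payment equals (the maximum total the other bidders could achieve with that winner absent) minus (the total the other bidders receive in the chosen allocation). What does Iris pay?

Iris pays $5.

Efficient allocation: Granite→Slot 7 ($124), Ridgeline→Slot 5 ($108), Ember→Slot 1 ($117), Iris→Slot 2 ($101); total welfare W = $450.
Iris receives Slot 2 at value $101, so the others get W − 101 = $349.
Without Iris: best allocation of the remaining 3 bidders over all 4 slots is Granite→Slot 7 ($124), Ridgeline→Slot 2 ($113), Ember→Slot 1 ($117), total $354.
VCG payment = (others' best without Iris) − (others' welfare with Iris) = 354 − 349 = $5.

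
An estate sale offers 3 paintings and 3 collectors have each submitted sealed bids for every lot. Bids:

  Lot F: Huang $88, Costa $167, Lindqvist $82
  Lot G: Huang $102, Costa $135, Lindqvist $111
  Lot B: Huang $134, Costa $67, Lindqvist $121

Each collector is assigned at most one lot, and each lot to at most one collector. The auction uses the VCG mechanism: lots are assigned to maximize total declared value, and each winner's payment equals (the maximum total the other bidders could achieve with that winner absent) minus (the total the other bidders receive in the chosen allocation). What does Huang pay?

Efficient allocation: Huang→Lot B ($134), Costa→Lot F ($167), Lindqvist→Lot G ($111); total welfare W = $412.
Huang receives Lot B at value $134, so the others get W − 134 = $278.
Without Huang: best allocation of the remaining 2 bidders over all 3 lots is Costa→Lot F ($167), Lindqvist→Lot B ($121), total $288.
VCG payment = (others' best without Huang) − (others' welfare with Huang) = 288 − 278 = $10.

Huang pays $10.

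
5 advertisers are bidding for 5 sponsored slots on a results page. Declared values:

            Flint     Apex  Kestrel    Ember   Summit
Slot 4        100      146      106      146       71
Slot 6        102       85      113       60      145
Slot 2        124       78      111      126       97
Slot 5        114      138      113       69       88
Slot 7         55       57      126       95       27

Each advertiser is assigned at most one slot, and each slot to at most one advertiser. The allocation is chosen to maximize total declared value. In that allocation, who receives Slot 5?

This is a one-to-one assignment (maximum-weight bipartite matching).
Optimal: Flint→Slot 2 ($124), Apex→Slot 5 ($138), Kestrel→Slot 7 ($126), Ember→Slot 4 ($146), Summit→Slot 6 ($145) — total 124+138+126+146+145 = $679.
Column-greedy (each slot in turn goes to its best remaining advertiser) gives $657, worse by 22.
Next-best assignment: Flint→Slot 5, Apex→Slot 4, Kestrel→Slot 7, Ember→Slot 2, Summit→Slot 6 = $657.
Swapping Apex↔Kestrel (Apex→Slot 7 $57, Kestrel→Slot 5 $113) loses 94.
Checked against all permutations: $679 is optimal.
Apex's own top slot is Slot 4 ($146), but forcing Apex→Slot 4 and reassigning the rest optimally gives only $657 — worse by 22.

Apex receives Slot 5.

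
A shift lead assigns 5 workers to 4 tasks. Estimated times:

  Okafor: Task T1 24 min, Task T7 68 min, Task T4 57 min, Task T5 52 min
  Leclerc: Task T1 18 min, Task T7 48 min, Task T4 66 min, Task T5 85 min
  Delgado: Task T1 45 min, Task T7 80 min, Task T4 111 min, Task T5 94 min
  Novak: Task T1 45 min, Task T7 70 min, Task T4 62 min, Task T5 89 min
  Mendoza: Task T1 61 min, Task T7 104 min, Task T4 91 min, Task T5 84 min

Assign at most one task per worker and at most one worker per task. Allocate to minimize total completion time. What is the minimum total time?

This is a one-to-one assignment (minimum-cost bipartite matching).
Optimal: Delgado→Task T1 (45 min), Leclerc→Task T7 (48 min), Novak→Task T4 (62 min), Okafor→Task T5 (52 min) — total 45+48+62+52 = 207 min.
Next-best assignment: Leclerc→Task T1, Delgado→Task T7, Novak→Task T4, Okafor→Task T5 = 212 min.
Checked against all permutations: 207 min is optimal.

Minimum total: 207 min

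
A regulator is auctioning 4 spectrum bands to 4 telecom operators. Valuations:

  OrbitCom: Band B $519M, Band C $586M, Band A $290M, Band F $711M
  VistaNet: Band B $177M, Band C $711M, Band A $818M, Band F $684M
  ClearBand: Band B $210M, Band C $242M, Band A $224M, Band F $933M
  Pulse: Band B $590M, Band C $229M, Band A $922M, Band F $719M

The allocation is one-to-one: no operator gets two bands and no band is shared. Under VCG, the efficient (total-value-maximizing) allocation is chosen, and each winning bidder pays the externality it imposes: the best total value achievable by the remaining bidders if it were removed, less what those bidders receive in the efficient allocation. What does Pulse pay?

Pulse pays $174M.

Efficient allocation: OrbitCom→Band B ($519M), VistaNet→Band C ($711M), ClearBand→Band F ($933M), Pulse→Band A ($922M); total welfare W = $3085M.
Pulse receives Band A at value $922M, so the others get W − 922 = $2163M.
Without Pulse: best allocation of the remaining 3 bidders over all 4 bands is OrbitCom→Band C ($586M), VistaNet→Band A ($818M), ClearBand→Band F ($933M), total $2337M.
VCG payment = (others' best without Pulse) − (others' welfare with Pulse) = 2337 − 2163 = $174M.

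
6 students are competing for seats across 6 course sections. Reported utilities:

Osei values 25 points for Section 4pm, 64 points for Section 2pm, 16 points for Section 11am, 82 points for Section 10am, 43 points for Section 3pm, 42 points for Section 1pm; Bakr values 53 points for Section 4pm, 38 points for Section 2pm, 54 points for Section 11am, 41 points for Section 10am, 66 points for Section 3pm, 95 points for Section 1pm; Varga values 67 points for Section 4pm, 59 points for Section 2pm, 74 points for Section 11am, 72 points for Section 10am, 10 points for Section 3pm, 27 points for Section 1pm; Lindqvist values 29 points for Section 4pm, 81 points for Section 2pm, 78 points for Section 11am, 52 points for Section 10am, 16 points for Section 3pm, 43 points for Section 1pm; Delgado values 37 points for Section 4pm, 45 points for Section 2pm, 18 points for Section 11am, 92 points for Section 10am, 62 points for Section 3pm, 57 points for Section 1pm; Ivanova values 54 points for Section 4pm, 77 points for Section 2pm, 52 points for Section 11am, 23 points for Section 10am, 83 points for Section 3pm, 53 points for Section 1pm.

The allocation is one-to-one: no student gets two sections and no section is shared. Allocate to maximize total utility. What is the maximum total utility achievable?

Maximum total: 479 points

Optimal: Osei→Section 2pm (64 points), Bakr→Section 1pm (95 points), Varga→Section 4pm (67 points), Lindqvist→Section 11am (78 points), Delgado→Section 10am (92 points), Ivanova→Section 3pm (83 points) — total 64+95+67+78+92+83 = 479 points.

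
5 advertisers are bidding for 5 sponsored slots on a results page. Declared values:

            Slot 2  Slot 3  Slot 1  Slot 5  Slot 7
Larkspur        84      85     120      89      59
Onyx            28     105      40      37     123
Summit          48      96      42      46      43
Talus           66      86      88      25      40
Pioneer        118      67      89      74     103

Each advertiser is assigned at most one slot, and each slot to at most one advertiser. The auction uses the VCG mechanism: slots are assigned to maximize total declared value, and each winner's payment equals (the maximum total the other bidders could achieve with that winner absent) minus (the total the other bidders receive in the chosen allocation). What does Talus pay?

Efficient allocation: Larkspur→Slot 5 ($89), Onyx→Slot 7 ($123), Summit→Slot 3 ($96), Talus→Slot 1 ($88), Pioneer→Slot 2 ($118); total welfare W = $514.
Talus receives Slot 1 at value $88, so the others get W − 88 = $426.
Without Talus: best allocation of the remaining 4 bidders over all 5 slots is Larkspur→Slot 1 ($120), Onyx→Slot 7 ($123), Summit→Slot 3 ($96), Pioneer→Slot 2 ($118), total $457.
VCG payment = (others' best without Talus) − (others' welfare with Talus) = 457 − 426 = $31.

Talus pays $31.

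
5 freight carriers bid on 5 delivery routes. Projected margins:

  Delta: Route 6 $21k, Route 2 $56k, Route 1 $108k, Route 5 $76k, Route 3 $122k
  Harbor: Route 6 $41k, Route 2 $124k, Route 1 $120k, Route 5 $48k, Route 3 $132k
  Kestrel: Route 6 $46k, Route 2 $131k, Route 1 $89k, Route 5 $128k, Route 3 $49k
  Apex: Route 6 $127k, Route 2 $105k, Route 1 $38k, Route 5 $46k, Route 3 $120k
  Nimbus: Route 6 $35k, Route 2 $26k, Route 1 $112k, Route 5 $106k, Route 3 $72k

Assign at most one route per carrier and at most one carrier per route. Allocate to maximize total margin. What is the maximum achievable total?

This is a one-to-one assignment (maximum-weight bipartite matching).
Optimal: Delta→Route 3 ($122k), Harbor→Route 2 ($124k), Kestrel→Route 5 ($128k), Apex→Route 6 ($127k), Nimbus→Route 1 ($112k) — total 122+124+128+127+112 = $613k.
Max-entry greedy (repeatedly take the single best remaining cell) gives $578k, worse by 35.
Next-best assignment: Delta→Route 3, Harbor→Route 1, Kestrel→Route 2, Apex→Route 6, Nimbus→Route 5 = $606k.
Swapping Nimbus↔Kestrel (Nimbus→Route 5 $106k, Kestrel→Route 1 $89k) loses 45.
Every other assignment is strictly worse.

Maximum total: $613k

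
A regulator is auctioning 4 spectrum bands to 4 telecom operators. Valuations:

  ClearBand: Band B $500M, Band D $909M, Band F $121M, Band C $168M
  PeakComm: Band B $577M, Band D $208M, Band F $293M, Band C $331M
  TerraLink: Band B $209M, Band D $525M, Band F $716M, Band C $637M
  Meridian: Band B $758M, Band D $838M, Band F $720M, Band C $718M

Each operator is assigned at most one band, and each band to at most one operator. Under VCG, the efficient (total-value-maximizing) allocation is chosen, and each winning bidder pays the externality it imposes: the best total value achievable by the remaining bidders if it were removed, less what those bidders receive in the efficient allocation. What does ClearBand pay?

Efficient allocation: ClearBand→Band D ($909M), PeakComm→Band B ($577M), TerraLink→Band F ($716M), Meridian→Band C ($718M); total welfare W = $2920M.
ClearBand receives Band D at value $909M, so the others get W − 909 = $2011M.
Without ClearBand: best allocation of the remaining 3 bidders over all 4 bands is PeakComm→Band B ($577M), TerraLink→Band F ($716M), Meridian→Band D ($838M), total $2131M.
VCG payment = (others' best without ClearBand) − (others' welfare with ClearBand) = 2131 − 2011 = $120M.

ClearBand pays $120M.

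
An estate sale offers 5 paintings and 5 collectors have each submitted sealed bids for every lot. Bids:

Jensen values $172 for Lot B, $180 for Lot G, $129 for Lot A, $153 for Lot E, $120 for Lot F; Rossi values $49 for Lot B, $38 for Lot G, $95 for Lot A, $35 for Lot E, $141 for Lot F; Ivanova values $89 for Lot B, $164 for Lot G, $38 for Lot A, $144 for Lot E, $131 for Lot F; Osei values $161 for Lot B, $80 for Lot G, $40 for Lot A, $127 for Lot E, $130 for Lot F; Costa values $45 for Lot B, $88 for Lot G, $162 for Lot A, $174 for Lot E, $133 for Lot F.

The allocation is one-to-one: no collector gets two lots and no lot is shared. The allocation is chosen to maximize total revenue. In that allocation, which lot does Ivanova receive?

Optimal: Jensen→Lot G ($180), Rossi→Lot F ($141), Ivanova→Lot E ($144), Osei→Lot B ($161), Costa→Lot A ($162) — total 180+141+144+161+162 = $788.
Column-greedy (each lot in turn goes to its best remaining collector) gives $766, worse by 22.
Swapping Ivanova↔Costa (Ivanova→Lot A $38, Costa→Lot E $174) loses 94.
Ivanova's own top lot is Lot G ($164), but forcing Ivanova→Lot G and reassigning the rest optimally gives only $781 — worse by 7.

Ivanova receives Lot E.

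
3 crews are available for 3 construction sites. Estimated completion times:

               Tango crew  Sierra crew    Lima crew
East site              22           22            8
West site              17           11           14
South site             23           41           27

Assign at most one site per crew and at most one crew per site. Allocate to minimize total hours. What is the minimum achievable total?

Optimal: Tango crew→South site (23 hours), Sierra crew→West site (11 hours), Lima crew→East site (8 hours) — total 23+11+8 = 42 hours.
Row-greedy (each crew in turn takes its cheapest remaining site) gives 66 hours, worse by 24.
Swapping Lima crew↔Sierra crew (Lima crew→West site 14 hours, Sierra crew→East site 22 hours) adds 17.

Minimum total: 42 hours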